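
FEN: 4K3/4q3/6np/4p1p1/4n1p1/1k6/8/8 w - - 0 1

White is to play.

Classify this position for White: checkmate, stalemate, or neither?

White to move; white king on e8.
In check: yes, from the black queen on e7.
King squares — d7: attacked by Qe7; e7: attacked by Ng6; f7: attacked by Qe7; d8: attacked by Qe7; f8: attacked by Ng6.
Legal moves for White: none.
In check with no legal moves → checkmate.

checkmate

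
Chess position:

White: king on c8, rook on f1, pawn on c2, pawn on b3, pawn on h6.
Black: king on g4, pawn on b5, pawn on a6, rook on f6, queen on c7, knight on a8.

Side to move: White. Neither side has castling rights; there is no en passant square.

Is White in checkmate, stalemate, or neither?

White to move; white king on c8.
In check: yes, from the black queen on c7.
King squares — b7: attacked by Qc7; c7: attacked by Na8; d7: attacked by Qc7; b8: attacked by Qc7; d8: attacked by Qc7.
Legal moves for White: none.
In check with no legal moves → checkmate.

checkmate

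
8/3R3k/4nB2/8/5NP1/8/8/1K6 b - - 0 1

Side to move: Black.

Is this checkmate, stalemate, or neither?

neither

Black to move; black king on h7.
In check: yes, from the white rook on d7.
Legal moves for Black: Kg8, Kh6, Ng7.
Black is in check but has 3 legal moves → neither.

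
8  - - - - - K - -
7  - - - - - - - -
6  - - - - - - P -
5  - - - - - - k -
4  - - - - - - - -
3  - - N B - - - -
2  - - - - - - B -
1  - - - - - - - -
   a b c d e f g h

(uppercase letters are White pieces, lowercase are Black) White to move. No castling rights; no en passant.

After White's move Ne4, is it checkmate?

After Ne4: black king on g5; in check: yes, from the white knight on e4.
Black has 7 legal replies: Kh6, Kxg6, Kh5, Kf5, Kh4, Kg4, Kf4.
In check but a legal move exists → not checkmate.

no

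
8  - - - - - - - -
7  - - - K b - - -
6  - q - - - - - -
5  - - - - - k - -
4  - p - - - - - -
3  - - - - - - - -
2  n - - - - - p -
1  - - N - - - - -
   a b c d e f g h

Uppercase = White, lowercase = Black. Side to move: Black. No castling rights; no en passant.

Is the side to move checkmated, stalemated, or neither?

Black to move; black king on f5.
In check: no.
Legal moves for Black include: Bf8, Bd8, Bf6, Bd6, Bg5, Bc5, Bh4, Qd8+, Qb8, Qc7+, Qb7+, Qa7+, Qh6, Qg6, Qf6, Qe6+, Qd6+, Qc6+, ... (list truncated; more exist).
Black has legal moves and is not in check → neither.

neither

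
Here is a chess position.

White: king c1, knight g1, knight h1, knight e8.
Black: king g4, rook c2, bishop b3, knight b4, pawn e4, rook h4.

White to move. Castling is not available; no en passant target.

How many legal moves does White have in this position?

White to move; king on c1.
In check: yes, from the black rook on c2.
Legal moves: Kd1, Kb1.
Count: 2.

2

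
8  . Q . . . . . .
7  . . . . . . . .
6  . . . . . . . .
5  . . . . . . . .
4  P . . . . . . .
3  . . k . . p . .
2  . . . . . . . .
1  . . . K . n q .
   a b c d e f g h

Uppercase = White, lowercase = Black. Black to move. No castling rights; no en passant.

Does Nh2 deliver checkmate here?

yes

After Nh2: white king on d1; in check: yes, from the black queen on g1.
King squares — c1: attacked by Qg1; e1: attacked by Qg1; c2: attacked by Kc3; d2: attacked by Kc3; e2: attacked by Pf3.
White has no legal moves → checkmate.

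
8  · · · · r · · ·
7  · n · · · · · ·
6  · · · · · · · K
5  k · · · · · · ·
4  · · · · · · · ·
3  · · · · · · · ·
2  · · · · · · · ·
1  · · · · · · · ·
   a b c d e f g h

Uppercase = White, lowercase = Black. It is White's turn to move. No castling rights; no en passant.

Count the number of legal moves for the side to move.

White to move; king on h6.
In check: no.
Legal moves: Kh7, Kg7, Kg6, Kh5, Kg5.
Count: 5.

5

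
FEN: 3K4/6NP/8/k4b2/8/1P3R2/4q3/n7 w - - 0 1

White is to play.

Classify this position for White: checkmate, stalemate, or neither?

White to move; white king on d8.
In check: no.
Legal moves for White include: Kc7, Ne8, Ne6, Nh5, Nxf5, Rxf5+, Rf4, Rh3, Rg3, Re3, Rd3, Rc3, Rf2, Rf1, h8=Q, h8=R, h8=B, h8=N, ... (list truncated; more exist).
White has legal moves and is not in check → neither.

neither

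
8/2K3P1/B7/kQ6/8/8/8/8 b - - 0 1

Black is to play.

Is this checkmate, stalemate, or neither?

Black to move; black king on a5.
In check: yes, from the white queen on b5.
King squares — a4: attacked by Qb5; b4: attacked by Qb5; b5: attacked by Ba6; a6: attacked by Qb5; b6: attacked by Qb5.
Legal moves for Black: none.
In check with no legal moves → checkmate.

checkmate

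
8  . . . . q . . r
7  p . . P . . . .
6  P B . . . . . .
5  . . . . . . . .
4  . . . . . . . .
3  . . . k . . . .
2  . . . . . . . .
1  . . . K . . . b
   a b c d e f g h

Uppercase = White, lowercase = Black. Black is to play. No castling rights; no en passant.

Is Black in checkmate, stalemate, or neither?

Black to move; black king on d3.
In check: no.
Legal moves for Black include: Rg8, Rf8, Rh7, Rh6, Rh5, Rh4, Rh3, Rh2, Qg8, Qf8, Qd8, Qc8, Qb8, Qa8, Qf7, Qe7, Qxd7, Qg6, ... (list truncated; more exist).
Black has legal moves and is not in check → neither.

neither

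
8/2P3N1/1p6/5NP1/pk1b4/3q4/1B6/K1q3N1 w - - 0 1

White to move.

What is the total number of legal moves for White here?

1

White to move; king on a1.
In check: yes, from the black queen on c1.
Legal moves: Ka2.
Count: 1.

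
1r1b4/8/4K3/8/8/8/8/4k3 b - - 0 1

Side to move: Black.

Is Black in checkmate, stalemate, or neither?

neither

Black to move; black king on e1.
In check: no.
Legal moves for Black include: Be7, Bc7, Bf6, Bb6, Bg5, Ba5, Bh4, Rc8, Ra8, Rb7, Rb6+, Rb5, Rb4, Rb3, Rb2, Rb1, Kf2, Ke2, ... (list truncated; more exist).
Black has legal moves and is not in check → neither.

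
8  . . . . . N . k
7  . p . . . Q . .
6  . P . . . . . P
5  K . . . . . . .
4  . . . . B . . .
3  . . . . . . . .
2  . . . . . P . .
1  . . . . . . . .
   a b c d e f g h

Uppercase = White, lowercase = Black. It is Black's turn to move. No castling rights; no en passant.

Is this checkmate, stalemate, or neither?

stalemate

Black to move; black king on h8.
In check: no.
King squares — g7: attacked by Ph6; h7: attacked by Be4; g8: attacked by Qf7.
Legal moves for Black: none.
Not in check and no legal moves → stalemate.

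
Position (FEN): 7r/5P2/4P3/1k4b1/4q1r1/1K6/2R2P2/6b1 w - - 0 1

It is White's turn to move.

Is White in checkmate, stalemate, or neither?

White to move; white king on b3.
In check: no.
Legal moves for White include: Kc3, Ka3, Kb2, Ka2, Rc8, Rc7, Rc6, Rc5+, Rc4, Rc3, Re2, Rd2, Rb2, Ra2, Rc1, f8=Q, f8=R, f8=B, ... (list truncated; more exist).
White has legal moves and is not in check → neither.

neither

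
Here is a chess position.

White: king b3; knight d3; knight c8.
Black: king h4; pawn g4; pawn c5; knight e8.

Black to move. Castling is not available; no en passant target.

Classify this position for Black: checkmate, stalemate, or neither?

neither

Black to move; black king on h4.
In check: no.
Legal moves for Black: Ng7, Nc7, Nf6, Nd6, Kh5, Kg5, Kh3, Kg3, c4+, g3.
Black has 10 legal moves and is not in check → neither.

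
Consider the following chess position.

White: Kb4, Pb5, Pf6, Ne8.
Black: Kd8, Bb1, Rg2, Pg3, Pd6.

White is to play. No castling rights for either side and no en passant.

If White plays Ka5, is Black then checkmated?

After Ka5: black king on d8; in check: no.
Black is not in check, so this cannot be checkmate.

no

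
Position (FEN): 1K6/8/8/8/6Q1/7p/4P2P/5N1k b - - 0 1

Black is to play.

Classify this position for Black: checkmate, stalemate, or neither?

stalemate

Black to move; black king on h1.
In check: no.
King squares — g1: attacked by Qg4; g2: attacked by Qg4; h2: attacked by Nf1.
Legal moves for Black: none.
Not in check and no legal moves → stalemate.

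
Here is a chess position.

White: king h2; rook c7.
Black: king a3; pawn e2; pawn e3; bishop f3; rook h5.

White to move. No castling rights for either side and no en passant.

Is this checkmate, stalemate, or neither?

White to move; white king on h2.
In check: yes, from the black rook on h5.
King squares — g1: available; h1: attacked by Bf3; g2: attacked by Bf3; g3: available; h3: attacked by Rh5.
Legal moves for White: Kg3, Kg1.
White is in check but has 2 legal moves → neither.

neither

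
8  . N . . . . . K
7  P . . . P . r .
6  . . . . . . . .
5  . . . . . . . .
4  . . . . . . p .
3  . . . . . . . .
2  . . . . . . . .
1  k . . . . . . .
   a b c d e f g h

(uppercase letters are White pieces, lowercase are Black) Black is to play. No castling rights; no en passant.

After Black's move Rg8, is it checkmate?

no

After Rg8: white king on h8; in check: yes, from the black rook on g8.
White has 2 legal replies: Kxg8, Kh7.
In check but a legal move exists → not checkmate.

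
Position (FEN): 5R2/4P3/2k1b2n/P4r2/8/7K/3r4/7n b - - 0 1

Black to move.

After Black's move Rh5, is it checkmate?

After Rh5: white king on h3; in check: yes, from the black rook on h5 and the black bishop on e6.
King squares — g2: attacked by Rd2; h2: attacked by Rd2; g3: attacked by Nh1; g4: attacked by Be6; h4: attacked by Rh5.
White has no legal moves → checkmate.

yes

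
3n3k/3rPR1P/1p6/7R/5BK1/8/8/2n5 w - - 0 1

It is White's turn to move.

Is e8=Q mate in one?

After e8=Q: black king on h8; in check: yes, from the white queen on e8.
King squares — g7: attacked by Rf7; h7: attacked by Rh5; g8: attacked by Ph7.
Black has no legal moves → checkmate.

yes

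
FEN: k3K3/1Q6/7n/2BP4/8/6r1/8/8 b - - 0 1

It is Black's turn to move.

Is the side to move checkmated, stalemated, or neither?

neither

Black to move; black king on a8.
In check: yes, from the white queen on b7.
Legal moves for Black: Kxb7.
Black is in check but has 1 legal move → neither.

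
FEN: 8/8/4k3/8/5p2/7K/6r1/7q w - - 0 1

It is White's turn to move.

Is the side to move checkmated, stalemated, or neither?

White to move; white king on h3.
In check: yes, from the black queen on h1.
King squares — g2: attacked by Qh1; h2: attacked by Qh1; g3: attacked by Rg2; g4: attacked by Rg2; h4: attacked by Qh1.
Legal moves for White: none.
In check with no legal moves → checkmate.

checkmate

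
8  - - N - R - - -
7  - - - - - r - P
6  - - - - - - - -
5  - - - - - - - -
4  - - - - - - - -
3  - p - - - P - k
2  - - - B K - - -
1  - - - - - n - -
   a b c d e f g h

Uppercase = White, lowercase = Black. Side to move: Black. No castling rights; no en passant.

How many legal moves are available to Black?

Black to move; king on h3.
In check: no.
Legal moves: Rf8, Rxh7, Rg7, Re7+, Rd7, Rc7, Rb7, Ra7, Rf6, Rf5, Rf4, Rxf3, Kh4, Kg3, Kh2, Kg2, Ng3+, Ne3, Nh2, Nxd2, b2.
Count: 21.

21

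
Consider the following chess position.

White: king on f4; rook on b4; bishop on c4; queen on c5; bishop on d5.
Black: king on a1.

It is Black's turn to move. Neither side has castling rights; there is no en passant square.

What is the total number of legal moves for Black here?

0

Black to move; king on a1.
In check: no.
Legal moves: none.
Count: 0.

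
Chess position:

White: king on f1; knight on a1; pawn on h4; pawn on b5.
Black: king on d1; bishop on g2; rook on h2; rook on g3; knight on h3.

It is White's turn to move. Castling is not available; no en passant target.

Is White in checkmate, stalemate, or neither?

checkmate

White to move; white king on f1.
In check: yes, from the black bishop on g2.
King squares — e1: attacked by Kd1; g1: attacked by Nh3; e2: attacked by Kd1; f2: attacked by Nh3; g2: attacked by Rh2.
Legal moves for White: none.
In check with no legal moves → checkmate.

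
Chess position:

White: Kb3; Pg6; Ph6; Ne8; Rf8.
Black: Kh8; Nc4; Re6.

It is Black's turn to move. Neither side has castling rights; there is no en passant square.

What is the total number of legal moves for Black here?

Black to move; king on h8.
In check: yes, from the white rook on f8.
Legal moves: none.
Count: 0.

0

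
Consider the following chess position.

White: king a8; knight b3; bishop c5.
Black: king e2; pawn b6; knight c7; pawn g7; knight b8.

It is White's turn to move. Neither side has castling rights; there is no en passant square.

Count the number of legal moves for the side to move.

White to move; king on a8.
In check: yes, from the black knight on c7.
Legal moves: Kxb8, Kb7, Ka7.
Count: 3.

3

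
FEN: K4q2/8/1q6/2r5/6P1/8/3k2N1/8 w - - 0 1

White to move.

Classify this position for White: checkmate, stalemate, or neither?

checkmate

White to move; white king on a8.
In check: yes, from the black queen on f8.
King squares — a7: attacked by Qb6; b7: attacked by Qb6; b8: attacked by Qb6.
Legal moves for White: none.
In check with no legal moves → checkmate.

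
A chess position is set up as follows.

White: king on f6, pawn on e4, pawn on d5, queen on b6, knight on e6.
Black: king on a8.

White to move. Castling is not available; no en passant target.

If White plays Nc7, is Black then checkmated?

After Nc7: black king on a8; in check: yes, from the white knight on c7.
King squares — a7: attacked by Qb6; b7: attacked by Qb6; b8: attacked by Qb6.
Black has no legal moves → checkmate.

yes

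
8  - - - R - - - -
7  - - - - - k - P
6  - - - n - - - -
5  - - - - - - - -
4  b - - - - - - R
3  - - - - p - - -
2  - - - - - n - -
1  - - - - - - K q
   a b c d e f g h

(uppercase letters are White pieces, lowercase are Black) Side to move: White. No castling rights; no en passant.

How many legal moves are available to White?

1

White to move; king on g1.
In check: yes, from the black queen on h1.
Legal moves: Rxh1.
Count: 1.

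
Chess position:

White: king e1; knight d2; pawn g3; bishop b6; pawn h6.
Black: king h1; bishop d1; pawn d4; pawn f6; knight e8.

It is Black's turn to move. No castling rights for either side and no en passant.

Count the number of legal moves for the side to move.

Black to move; king on h1.
In check: no.
Legal moves: Ng7, Nc7, Nd6, Kh2, Kg2, Kg1, Bh5, Bg4, Ba4, Bf3, Bb3, Be2, Bc2, f5, d3.
Count: 15.

15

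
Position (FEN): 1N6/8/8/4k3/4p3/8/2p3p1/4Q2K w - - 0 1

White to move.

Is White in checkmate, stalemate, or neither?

neither

White to move; white king on h1.
In check: yes, from the black pawn on g2.
King squares — g1: available; g2: available; h2: available.
Legal moves for White: Kh2, Kxg2, Kg1.
White is in check but has 3 legal moves → neither.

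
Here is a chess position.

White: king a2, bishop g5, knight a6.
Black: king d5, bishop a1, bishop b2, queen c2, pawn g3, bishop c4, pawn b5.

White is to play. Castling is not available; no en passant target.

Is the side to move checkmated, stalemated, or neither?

White to move; white king on a2.
In check: yes, from the black bishop on c4.
King squares — a1: attacked by Bb2; b1: attacked by Qc2; b2: attacked by Ba1; a3: attacked by Bb2; b3: attacked by Qc2.
Legal moves for White: none.
In check with no legal moves → checkmate.

checkmate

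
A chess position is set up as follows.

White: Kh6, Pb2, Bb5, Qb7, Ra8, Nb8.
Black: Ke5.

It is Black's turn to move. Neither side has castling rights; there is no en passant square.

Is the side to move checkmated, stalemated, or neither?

neither

Black to move; black king on e5.
In check: no.
Legal moves for Black: Kf6, Ke6, Kd6, Kf5, Kf4, Kd4.
Black has 6 legal moves and is not in check → neither.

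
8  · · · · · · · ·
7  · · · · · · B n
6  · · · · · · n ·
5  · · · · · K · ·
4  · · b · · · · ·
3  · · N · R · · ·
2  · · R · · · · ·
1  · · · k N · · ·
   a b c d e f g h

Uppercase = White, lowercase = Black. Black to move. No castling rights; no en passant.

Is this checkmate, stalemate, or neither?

checkmate

Black to move; black king on d1.
In check: yes, from the white knight on c3.
King squares — c1: attacked by Rc2; e1: attacked by Re3; c2: attacked by Ne1; d2: attacked by Rc2; e2: attacked by Rc2.
Legal moves for Black: none.
In check with no legal moves → checkmate.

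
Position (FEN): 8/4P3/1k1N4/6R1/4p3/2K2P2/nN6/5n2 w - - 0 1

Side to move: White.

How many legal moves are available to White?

4

White to move; king on c3.
In check: yes, from the black knight on a2.
Legal moves: Kd4, Kc4, Kb3, Kc2.
Count: 4.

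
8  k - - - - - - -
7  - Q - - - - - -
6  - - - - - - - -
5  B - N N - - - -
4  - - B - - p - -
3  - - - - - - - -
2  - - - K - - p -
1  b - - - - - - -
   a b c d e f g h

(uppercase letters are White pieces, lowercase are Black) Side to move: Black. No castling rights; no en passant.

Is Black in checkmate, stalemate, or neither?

Black to move; black king on a8.
In check: yes, from the white queen on b7.
King squares — a7: attacked by Qb7; b7: attacked by Nc5; b8: attacked by Qb7.
Legal moves for Black: none.
In check with no legal moves → checkmate.

checkmate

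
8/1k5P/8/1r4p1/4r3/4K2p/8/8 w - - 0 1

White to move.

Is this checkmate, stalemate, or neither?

White to move; white king on e3.
In check: yes, from the black rook on e4.
Legal moves for White: Kxe4, Kf3, Kd3, Kf2, Kd2.
White is in check but has 5 legal moves → neither.

neither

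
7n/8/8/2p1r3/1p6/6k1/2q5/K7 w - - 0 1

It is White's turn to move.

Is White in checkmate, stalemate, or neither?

White to move; white king on a1.
In check: no.
King squares — b1: attacked by Qc2; a2: attacked by Qc2; b2: attacked by Qc2.
Legal moves for White: none.
Not in check and no legal moves → stalemate.

stalemate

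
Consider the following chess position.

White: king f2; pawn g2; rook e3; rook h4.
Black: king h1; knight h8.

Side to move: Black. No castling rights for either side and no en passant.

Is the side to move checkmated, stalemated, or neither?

checkmate

Black to move; black king on h1.
In check: yes, from the white rook on h4.
King squares — g1: attacked by Kf2; g2: attacked by Kf2; h2: attacked by Rh4.
Legal moves for Black: none.
In check with no legal moves → checkmate.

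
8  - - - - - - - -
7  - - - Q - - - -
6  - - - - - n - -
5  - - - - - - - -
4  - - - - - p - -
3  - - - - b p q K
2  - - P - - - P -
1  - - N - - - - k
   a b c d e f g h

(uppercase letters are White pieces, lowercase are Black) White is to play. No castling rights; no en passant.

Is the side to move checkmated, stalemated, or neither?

White to move; white king on h3.
In check: yes, from the black queen on g3.
King squares — g2: own pawn; h2: attacked by Kh1; g3: attacked by Pf4; g4: attacked by Qg3; h4: attacked by Qg3.
Legal moves for White: none.
In check with no legal moves → checkmate.

checkmate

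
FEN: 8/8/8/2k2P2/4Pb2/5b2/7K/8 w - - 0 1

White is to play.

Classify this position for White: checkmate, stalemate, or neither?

White to move; white king on h2.
In check: yes, from the black bishop on f4.
Legal moves for White: Kh3, Kg1.
White is in check but has 2 legal moves → neither.

neither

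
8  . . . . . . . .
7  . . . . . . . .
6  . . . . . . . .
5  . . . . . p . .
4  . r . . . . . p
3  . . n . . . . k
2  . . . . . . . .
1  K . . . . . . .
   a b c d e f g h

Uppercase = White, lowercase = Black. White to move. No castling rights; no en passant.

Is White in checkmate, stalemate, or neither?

White to move; white king on a1.
In check: no.
King squares — b1: attacked by Nc3; a2: attacked by Nc3; b2: attacked by Rb4.
Legal moves for White: none.
Not in check and no legal moves → stalemate.

stalemate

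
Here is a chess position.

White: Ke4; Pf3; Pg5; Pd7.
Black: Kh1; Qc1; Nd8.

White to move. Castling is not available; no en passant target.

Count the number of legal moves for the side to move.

White to move; king on e4.
In check: no.
Legal moves: Kf5, Ke5, Kd5, Kd4, Kd3, g6, f4.
Count: 7.

7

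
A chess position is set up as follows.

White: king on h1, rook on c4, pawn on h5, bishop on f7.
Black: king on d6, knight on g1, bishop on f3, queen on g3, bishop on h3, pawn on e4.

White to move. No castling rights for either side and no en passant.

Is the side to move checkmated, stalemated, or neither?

White to move; white king on h1.
In check: yes, from the black bishop on f3.
King squares — g1: attacked by Qg3; g2: attacked by Bf3; h2: attacked by Qg3.
Legal moves for White: none.
In check with no legal moves → checkmate.

checkmate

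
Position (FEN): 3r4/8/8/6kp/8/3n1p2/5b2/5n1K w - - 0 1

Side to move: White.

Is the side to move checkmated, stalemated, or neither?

White to move; white king on h1.
In check: no.
King squares — g1: attacked by Bf2; g2: attacked by Pf3; h2: attacked by Nf1.
Legal moves for White: none.
Not in check and no legal moves → stalemate.

stalemate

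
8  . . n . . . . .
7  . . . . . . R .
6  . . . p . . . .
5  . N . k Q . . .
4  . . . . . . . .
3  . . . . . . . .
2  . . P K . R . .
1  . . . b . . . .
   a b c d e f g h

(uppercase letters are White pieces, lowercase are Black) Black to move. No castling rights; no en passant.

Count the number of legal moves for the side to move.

4

Black to move; king on d5.
In check: yes, from the white queen on e5.
Legal moves: Kc6, Kxe5, Kc4, dxe5.
Count: 4.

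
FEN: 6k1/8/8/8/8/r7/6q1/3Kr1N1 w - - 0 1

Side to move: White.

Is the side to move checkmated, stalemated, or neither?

White to move; white king on d1.
In check: yes, from the black rook on e1.
Legal moves for White: Kxe1.
White is in check but has 1 legal move → neither.

neither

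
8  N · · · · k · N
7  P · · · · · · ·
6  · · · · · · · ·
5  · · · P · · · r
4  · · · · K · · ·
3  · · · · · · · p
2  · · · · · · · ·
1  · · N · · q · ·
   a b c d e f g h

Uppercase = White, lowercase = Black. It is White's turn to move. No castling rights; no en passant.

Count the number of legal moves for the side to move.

11

White to move; king on e4.
In check: no.
Legal moves: Nf7, Ng6+, Nc7, Nb6, Kd4, Ke3, Nd3, Nb3, Ne2, Na2, d6.
Count: 11.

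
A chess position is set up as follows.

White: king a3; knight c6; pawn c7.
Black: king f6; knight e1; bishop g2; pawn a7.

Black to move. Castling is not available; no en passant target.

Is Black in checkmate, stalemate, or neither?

neither

Black to move; black king on f6.
In check: no.
Legal moves for Black: Kg7, Kf7, Kg6, Ke6, Kg5, Kf5, Bxc6, Bd5, Be4, Bh3, Bf3, Bh1, Bf1, Nf3, Nd3, Nc2+, a6, a5.
Black has 18 legal moves and is not in check → neither.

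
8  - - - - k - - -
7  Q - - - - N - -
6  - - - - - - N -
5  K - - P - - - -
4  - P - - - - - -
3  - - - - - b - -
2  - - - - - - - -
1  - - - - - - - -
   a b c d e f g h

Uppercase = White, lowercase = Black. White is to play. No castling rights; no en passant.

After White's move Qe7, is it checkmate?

yes

After Qe7: black king on e8; in check: yes, from the white queen on e7.
King squares — d7: attacked by Qe7; e7: attacked by Ng6; f7: attacked by Qe7; d8: attacked by Qe7; f8: attacked by Ng6.
Black has no legal moves → checkmate.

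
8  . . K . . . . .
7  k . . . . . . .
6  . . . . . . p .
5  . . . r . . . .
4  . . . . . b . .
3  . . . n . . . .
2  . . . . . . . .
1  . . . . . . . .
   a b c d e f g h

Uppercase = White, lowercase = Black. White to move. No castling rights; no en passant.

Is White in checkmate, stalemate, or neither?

White to move; white king on c8.
In check: no.
King squares — b7: attacked by Ka7; c7: attacked by Bf4; d7: attacked by Rd5; b8: attacked by Bf4; d8: attacked by Rd5.
Legal moves for White: none.
Not in check and no legal moves → stalemate.

stalemate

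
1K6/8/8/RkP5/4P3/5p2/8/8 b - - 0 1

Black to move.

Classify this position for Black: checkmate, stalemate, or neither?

Black to move; black king on b5.
In check: yes, from the white rook on a5.
King squares — a4: attacked by Ra5; b4: available; c4: available; a5: available; c5: attacked by Ra5; a6: attacked by Ra5; b6: attacked by Pc5; c6: available.
Legal moves for Black: Kc6, Kxa5, Kc4, Kb4.
Black is in check but has 4 legal moves → neither.

neither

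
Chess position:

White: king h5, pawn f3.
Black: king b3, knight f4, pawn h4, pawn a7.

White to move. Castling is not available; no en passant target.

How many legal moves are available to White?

White to move; king on h5.
In check: yes, from the black knight on f4.
Legal moves: Kh6, Kg5, Kxh4, Kg4.
Count: 4.

4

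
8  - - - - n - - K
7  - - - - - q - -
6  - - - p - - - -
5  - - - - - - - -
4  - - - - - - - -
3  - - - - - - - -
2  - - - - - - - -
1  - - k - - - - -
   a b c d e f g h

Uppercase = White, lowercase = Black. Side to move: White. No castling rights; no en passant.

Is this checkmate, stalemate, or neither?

White to move; white king on h8.
In check: no.
King squares — g7: attacked by Qf7; h7: attacked by Qf7; g8: attacked by Qf7.
Legal moves for White: none.
Not in check and no legal moves → stalemate.

stalemate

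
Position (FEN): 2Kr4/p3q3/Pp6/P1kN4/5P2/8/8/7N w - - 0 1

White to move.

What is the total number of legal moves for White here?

White to move; king on c8.
In check: yes, from the black rook on d8.
Legal moves: none.
Count: 0.

0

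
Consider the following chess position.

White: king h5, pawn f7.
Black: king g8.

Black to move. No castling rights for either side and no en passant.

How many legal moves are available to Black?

5

Black to move; king on g8.
In check: yes, from the white pawn on f7.
Legal moves: Kh8, Kf8, Kh7, Kg7, Kxf7.
Count: 5.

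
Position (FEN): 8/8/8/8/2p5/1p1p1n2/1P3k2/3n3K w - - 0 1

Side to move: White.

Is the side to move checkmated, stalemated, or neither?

stalemate

White to move; white king on h1.
In check: no.
King squares — g1: attacked by Kf2; g2: attacked by Kf2; h2: attacked by Nf3.
Legal moves for White: none.
Not in check and no legal moves → stalemate.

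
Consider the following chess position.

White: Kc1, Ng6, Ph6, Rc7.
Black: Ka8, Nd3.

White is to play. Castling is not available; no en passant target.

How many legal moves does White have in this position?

White to move; king on c1.
In check: yes, from the black knight on d3.
Legal moves: Kd2, Kc2, Kd1, Kb1.
Count: 4.

4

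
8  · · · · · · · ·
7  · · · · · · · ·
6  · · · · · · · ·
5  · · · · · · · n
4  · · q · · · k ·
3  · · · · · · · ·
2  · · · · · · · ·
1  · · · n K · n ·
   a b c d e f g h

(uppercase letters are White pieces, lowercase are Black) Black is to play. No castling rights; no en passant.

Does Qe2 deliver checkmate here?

After Qe2: white king on e1; in check: yes, from the black queen on e2.
King squares — d1: attacked by Qe2; f1: attacked by Qe2; d2: attacked by Qe2; e2: attacked by Ng1; f2: attacked by Nd1.
White has no legal moves → checkmate.

yes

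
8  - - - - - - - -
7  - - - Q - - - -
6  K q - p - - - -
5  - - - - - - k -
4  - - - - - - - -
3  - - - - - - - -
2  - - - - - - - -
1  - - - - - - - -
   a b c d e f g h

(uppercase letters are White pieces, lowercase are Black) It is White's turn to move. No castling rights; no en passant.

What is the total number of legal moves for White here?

White to move; king on a6.
In check: yes, from the black queen on b6.
Legal moves: Kxb6.
Count: 1.

1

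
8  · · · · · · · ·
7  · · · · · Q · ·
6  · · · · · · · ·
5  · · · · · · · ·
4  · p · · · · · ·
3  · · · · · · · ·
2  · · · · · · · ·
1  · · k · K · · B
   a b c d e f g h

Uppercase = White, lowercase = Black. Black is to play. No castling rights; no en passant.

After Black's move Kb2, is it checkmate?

After Kb2: white king on e1; in check: no.
White is not in check, so this cannot be checkmate.

no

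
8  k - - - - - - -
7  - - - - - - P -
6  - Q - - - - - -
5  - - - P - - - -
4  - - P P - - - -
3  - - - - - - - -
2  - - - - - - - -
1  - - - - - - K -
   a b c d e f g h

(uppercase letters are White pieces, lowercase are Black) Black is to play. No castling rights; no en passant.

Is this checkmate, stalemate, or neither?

Black to move; black king on a8.
In check: no.
King squares — a7: attacked by Qb6; b7: attacked by Qb6; b8: attacked by Qb6.
Legal moves for Black: none.
Not in check and no legal moves → stalemate.

stalemate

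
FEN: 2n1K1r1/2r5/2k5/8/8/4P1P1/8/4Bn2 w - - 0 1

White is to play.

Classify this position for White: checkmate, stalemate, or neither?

White to move; white king on e8.
In check: yes, from the black rook on g8.
King squares — d7: attacked by Kc6; e7: attacked by Rc7; f7: attacked by Rc7; d8: attacked by Rg8; f8: attacked by Rg8.
Legal moves for White: none.
In check with no legal moves → checkmate.

checkmate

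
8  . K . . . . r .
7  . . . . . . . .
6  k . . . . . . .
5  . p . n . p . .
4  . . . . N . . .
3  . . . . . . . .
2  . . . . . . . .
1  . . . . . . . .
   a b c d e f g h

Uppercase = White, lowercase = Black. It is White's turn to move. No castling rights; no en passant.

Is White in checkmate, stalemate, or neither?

checkmate

White to move; white king on b8.
In check: yes, from the black rook on g8.
King squares — a7: attacked by Ka6; b7: attacked by Ka6; c7: attacked by Nd5; a8: attacked by Rg8; c8: attacked by Rg8.
Legal moves for White: none.
In check with no legal moves → checkmate.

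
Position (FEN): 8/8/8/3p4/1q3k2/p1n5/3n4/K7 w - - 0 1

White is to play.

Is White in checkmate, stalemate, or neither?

White to move; white king on a1.
In check: no.
King squares — b1: attacked by Nd2; a2: attacked by Nc3; b2: attacked by Pa3.
Legal moves for White: none.
Not in check and no legal moves → stalemate.

stalemate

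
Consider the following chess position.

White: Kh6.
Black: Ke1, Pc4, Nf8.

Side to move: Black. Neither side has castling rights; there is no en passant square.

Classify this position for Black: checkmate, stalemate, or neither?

Black to move; black king on e1.
In check: no.
Legal moves for Black: Nh7, Nd7, Ng6, Ne6, Kf2, Ke2, Kd2, Kf1, Kd1, c3.
Black has 10 legal moves and is not in check → neither.

neither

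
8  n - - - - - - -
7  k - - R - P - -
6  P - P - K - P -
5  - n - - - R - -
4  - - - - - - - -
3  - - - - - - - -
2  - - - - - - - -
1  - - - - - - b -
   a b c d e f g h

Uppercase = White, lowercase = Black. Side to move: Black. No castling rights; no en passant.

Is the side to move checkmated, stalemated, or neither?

neither

Black to move; black king on a7.
In check: yes, from the white rook on d7.
King squares — a6: available; b6: available; b7: attacked by Pa6; a8: own knight; b8: available.
Legal moves for Black: Kb8, Kb6, Kxa6, Nac7+, Nbc7+.
Black is in check but has 5 legal moves → neither.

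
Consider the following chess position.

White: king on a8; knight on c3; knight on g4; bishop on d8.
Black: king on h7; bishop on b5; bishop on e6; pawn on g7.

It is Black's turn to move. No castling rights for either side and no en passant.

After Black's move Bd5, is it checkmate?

no

After Bd5: white king on a8; in check: yes, from the black bishop on d5.
White has 3 legal replies: Kb8, Ka7, Nxd5.
In check but a legal move exists → not checkmate.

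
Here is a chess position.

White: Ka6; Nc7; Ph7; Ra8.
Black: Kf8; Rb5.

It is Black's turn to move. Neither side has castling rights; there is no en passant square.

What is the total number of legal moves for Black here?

4

Black to move; king on f8.
In check: yes, from the white rook on a8.
Legal moves: Kg7, Kf7, Ke7, Rb8.
Count: 4.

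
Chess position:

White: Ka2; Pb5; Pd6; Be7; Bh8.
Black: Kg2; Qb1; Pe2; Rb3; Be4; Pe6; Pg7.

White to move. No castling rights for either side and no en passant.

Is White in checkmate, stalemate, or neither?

checkmate

White to move; white king on a2.
In check: yes, from the black queen on b1.
King squares — a1: attacked by Qb1; b1: attacked by Rb3; b2: attacked by Qb1; a3: attacked by Rb3; b3: attacked by Qb1.
Legal moves for White: none.
In check with no legal moves → checkmate.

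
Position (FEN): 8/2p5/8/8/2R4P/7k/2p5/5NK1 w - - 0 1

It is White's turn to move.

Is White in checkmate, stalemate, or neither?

White to move; white king on g1.
In check: no.
Legal moves for White: Rxc7, Rc6, Rc5, Rg4, Rf4, Re4, Rd4, Rb4, Ra4, Rc3+, Rxc2, Kf2, Kh1, Ng3, Ne3, Nh2, Nd2, h5.
White has 18 legal moves and is not in check → neither.

neither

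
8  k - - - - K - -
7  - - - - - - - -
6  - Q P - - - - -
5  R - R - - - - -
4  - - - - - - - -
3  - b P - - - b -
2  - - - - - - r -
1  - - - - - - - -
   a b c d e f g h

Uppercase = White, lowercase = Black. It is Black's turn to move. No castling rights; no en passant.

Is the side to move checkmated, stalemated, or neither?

Black to move; black king on a8.
In check: yes, from the white rook on a5.
King squares — a7: attacked by Ra5; b7: attacked by Qb6; b8: attacked by Qb6.
Legal moves for Black: none.
In check with no legal moves → checkmate.

checkmate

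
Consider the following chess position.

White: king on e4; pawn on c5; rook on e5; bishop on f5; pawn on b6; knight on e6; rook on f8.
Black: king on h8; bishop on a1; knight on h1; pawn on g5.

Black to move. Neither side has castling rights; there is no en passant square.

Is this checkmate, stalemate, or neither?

checkmate

Black to move; black king on h8.
In check: yes, from the white rook on f8.
King squares — g7: attacked by Ne6; h7: attacked by Bf5; g8: attacked by Rf8.
Legal moves for Black: none.
In check with no legal moves → checkmate.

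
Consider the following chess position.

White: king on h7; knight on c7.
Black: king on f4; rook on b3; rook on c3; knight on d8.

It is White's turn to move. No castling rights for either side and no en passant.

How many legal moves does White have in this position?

White to move; king on h7.
In check: no.
Legal moves: Kh8, Kg8, Kg7, Kh6, Kg6, Ne8, Na8, Ne6+, Na6, Nd5+, Nb5.
Count: 11.

11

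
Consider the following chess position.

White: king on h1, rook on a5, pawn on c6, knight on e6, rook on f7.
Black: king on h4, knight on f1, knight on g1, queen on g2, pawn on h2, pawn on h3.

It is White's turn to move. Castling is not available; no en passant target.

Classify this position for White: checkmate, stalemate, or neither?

White to move; white king on h1.
In check: yes, from the black queen on g2.
King squares — g1: attacked by Qg2; g2: attacked by Ph3; h2: attacked by Nf1.
Legal moves for White: none.
In check with no legal moves → checkmate.

checkmate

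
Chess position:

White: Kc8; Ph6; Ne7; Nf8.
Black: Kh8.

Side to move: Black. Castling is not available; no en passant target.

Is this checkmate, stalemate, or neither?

stalemate

Black to move; black king on h8.
In check: no.
King squares — g7: attacked by Ph6; h7: attacked by Nf8; g8: attacked by Ne7.
Legal moves for Black: none.
Not in check and no legal moves → stalemate.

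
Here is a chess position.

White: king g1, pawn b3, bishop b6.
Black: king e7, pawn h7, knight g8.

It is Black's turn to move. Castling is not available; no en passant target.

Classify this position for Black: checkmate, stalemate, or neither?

neither

Black to move; black king on e7.
In check: no.
Legal moves for Black: Nh6, Nf6, Kf8, Ke8, Kf7, Kd7, Kf6, Ke6, Kd6, h6, h5.
Black has 11 legal moves and is not in check → neither.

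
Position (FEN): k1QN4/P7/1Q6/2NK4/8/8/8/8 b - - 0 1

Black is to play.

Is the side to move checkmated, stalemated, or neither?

checkmate

Black to move; black king on a8.
In check: yes, from the white queen on c8.
King squares — a7: attacked by Qb6; b7: attacked by Nc5; b8: attacked by Qb6.
Legal moves for Black: none.
In check with no legal moves → checkmate.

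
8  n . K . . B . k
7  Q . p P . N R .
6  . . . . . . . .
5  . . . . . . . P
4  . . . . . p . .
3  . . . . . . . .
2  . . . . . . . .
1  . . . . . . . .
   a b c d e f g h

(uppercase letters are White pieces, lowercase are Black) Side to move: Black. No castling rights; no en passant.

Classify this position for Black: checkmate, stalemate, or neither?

checkmate

Black to move; black king on h8.
In check: yes, from the white knight on f7.
King squares — g7: attacked by Bf8; h7: attacked by Rg7; g8: attacked by Rg7.
Legal moves for Black: none.
In check with no legal moves → checkmate.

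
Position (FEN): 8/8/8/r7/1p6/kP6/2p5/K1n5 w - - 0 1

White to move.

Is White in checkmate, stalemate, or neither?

White to move; white king on a1.
In check: no.
King squares — b1: attacked by Pc2; a2: attacked by Nc1; b2: attacked by Ka3.
Legal moves for White: none.
Not in check and no legal moves → stalemate.

stalemate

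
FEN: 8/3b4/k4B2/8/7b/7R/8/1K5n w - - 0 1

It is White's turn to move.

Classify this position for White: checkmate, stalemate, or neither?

neither

White to move; white king on b1.
In check: no.
Legal moves for White include: Bh8, Bd8, Bg7, Be7, Bg5, Be5, Bxh4, Bd4, Bc3, Bb2, Ba1, Rxh4, Rg3, Rf3, Re3, Rd3, Rc3, Rb3, ... (list truncated; more exist).
White has legal moves and is not in check → neither.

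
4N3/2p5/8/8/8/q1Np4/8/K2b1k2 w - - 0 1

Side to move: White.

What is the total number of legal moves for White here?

2

White to move; king on a1.
In check: yes, from the black queen on a3.
Legal moves: Kb1, Na2.
Count: 2.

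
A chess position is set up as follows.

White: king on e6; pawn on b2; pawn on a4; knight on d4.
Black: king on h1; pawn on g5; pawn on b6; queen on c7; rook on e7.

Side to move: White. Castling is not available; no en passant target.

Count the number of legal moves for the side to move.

3

White to move; king on e6.
In check: yes, from the black rook on e7.
Legal moves: Kf6, Kf5, Kd5.
Count: 3.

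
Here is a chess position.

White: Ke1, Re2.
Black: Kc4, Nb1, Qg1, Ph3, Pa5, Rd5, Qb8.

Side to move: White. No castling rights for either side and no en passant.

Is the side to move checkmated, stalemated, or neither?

White to move; white king on e1.
In check: yes, from the black queen on g1.
King squares — d1: attacked by Qg1; f1: attacked by Qg1; d2: attacked by Nb1; e2: own rook; f2: attacked by Qg1.
Legal moves for White: none.
In check with no legal moves → checkmate.

checkmate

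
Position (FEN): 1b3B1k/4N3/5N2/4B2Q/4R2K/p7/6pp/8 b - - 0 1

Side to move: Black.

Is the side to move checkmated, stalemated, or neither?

checkmate

Black to move; black king on h8.
In check: yes, from the white queen on h5.
King squares — g7: attacked by Bf8; h7: attacked by Qh5; g8: attacked by Nf6.
Legal moves for Black: none.
In check with no legal moves → checkmate.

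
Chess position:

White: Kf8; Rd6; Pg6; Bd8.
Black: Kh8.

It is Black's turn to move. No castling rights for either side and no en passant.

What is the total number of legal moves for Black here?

0

Black to move; king on h8.
In check: no.
Legal moves: none.
Count: 0.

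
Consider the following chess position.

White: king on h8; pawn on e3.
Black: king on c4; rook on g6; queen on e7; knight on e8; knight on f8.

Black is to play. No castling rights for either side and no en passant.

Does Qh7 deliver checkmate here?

After Qh7: white king on h8; in check: yes, from the black queen on h7.
King squares — g7: attacked by Rg6; h7: attacked by Nf8; g8: attacked by Rg6.
White has no legal moves → checkmate.

yes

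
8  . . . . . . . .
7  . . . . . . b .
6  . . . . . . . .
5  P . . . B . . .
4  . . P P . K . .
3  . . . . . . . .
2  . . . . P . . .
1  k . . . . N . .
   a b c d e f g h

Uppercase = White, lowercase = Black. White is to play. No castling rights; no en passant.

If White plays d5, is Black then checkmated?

After d5: black king on a1; in check: yes, from the white bishop on e5.
Black has 3 legal replies: Ka2, Kb1, Bxe5+.
In check but a legal move exists → not checkmate.

no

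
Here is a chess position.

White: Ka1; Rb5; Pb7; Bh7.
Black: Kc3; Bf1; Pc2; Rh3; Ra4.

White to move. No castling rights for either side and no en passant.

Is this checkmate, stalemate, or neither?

White to move; white king on a1.
In check: yes, from the black rook on a4.
King squares — b1: attacked by Pc2; a2: attacked by Ra4; b2: attacked by Kc3.
Legal moves for White: none.
In check with no legal moves → checkmate.

checkmate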